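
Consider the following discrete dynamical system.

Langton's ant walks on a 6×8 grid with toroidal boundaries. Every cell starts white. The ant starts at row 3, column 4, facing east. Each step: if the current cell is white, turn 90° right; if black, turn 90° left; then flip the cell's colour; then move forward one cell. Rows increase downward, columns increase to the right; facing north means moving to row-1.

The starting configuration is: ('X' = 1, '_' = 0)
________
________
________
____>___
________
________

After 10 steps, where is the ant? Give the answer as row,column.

step 0: ________
________
________
____>___
________
________
step 1: ________
________
________
____X___
____v___
________
step 2: ________
________
________
____X___
___<X___
________
step 3: ________
________
________
___^X___
___XX___
________
step 4: ________
________
________
___X>___
___XX___
________
step 5: ________
________
____^___
___X____
___XX___
________
step 6: ________
________
____X>__
___X____
___XX___
________
step 7: ________
________
____XX__
___X_v__
___XX___
________
step 8: ________
________
____XX__
___X<X__
___XX___
________
step 9: ________
________
____^X__
___XXX__
___XX___
________
step 10: ________
________
___<_X__
___XXX__
___XX___
________

2,3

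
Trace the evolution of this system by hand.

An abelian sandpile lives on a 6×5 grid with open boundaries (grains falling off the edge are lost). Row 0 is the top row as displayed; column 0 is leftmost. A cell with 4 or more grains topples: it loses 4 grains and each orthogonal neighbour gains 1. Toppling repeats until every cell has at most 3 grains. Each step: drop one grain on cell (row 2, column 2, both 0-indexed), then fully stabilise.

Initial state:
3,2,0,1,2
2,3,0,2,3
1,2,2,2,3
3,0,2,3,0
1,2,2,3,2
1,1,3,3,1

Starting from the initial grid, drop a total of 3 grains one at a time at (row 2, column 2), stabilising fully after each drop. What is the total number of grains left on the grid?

t=0: 3,2,0,1,2
2,3,0,2,3
1,2,2,2,3
3,0,2,3,0
1,2,2,3,2
1,1,3,3,1
t=1: 3,2,0,1,2
2,3,0,2,3
1,2,3,2,3
3,0,2,3,0
1,2,2,3,2
1,1,3,3,1
t=2: 3,2,0,1,2
2,3,1,2,3
1,3,0,3,3
3,0,3,3,0
1,2,2,3,2
1,1,3,3,1
t=3: 3,2,0,1,2
2,3,1,2,3
1,3,1,3,3
3,0,3,3,0
1,2,2,3,2
1,1,3,3,1

58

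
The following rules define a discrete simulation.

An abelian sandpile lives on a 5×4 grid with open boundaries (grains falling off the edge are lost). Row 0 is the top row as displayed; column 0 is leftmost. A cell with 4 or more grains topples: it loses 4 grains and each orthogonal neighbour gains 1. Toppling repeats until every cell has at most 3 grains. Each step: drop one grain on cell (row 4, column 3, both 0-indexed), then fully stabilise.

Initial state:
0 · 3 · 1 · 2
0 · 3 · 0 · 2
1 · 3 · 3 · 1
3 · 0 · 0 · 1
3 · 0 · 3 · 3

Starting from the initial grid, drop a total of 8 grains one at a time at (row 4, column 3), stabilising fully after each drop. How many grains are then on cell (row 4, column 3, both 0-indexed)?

step 0: 0 · 3 · 1 · 2
0 · 3 · 0 · 2
1 · 3 · 3 · 1
3 · 0 · 0 · 1
3 · 0 · 3 · 3
step 1: 0 · 3 · 1 · 2
0 · 3 · 0 · 2
1 · 3 · 3 · 1
3 · 0 · 1 · 2
3 · 1 · 0 · 1
step 2: 0 · 3 · 1 · 2
0 · 3 · 0 · 2
1 · 3 · 3 · 1
3 · 0 · 1 · 2
3 · 1 · 0 · 2
step 3: 0 · 3 · 1 · 2
0 · 3 · 0 · 2
1 · 3 · 3 · 1
3 · 0 · 1 · 2
3 · 1 · 0 · 3
step 4: 0 · 3 · 1 · 2
0 · 3 · 0 · 2
1 · 3 · 3 · 1
3 · 0 · 1 · 3
3 · 1 · 1 · 0
step 5: 0 · 3 · 1 · 2
0 · 3 · 0 · 2
1 · 3 · 3 · 1
3 · 0 · 1 · 3
3 · 1 · 1 · 1
step 6: 0 · 3 · 1 · 2
0 · 3 · 0 · 2
1 · 3 · 3 · 1
3 · 0 · 1 · 3
3 · 1 · 1 · 2
step 7: 0 · 3 · 1 · 2
0 · 3 · 0 · 2
1 · 3 · 3 · 1
3 · 0 · 1 · 3
3 · 1 · 1 · 3
step 8: 0 · 3 · 1 · 2
0 · 3 · 0 · 2
1 · 3 · 3 · 2
3 · 0 · 2 · 0
3 · 1 · 2 · 1

1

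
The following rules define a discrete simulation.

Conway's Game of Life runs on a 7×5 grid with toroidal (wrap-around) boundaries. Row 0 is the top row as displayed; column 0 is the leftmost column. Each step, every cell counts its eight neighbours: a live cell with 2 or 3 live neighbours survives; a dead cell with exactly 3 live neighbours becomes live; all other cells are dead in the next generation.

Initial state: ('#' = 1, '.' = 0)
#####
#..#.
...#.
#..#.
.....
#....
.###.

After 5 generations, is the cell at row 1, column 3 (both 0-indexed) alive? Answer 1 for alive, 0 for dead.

0

t=0: #####
#..#.
...#.
#..#.
.....
#....
.###.
t=1: .....
#....
..##.
....#
....#
.##..
.....
t=2: .....
.....
...##
....#
#..#.
.....
.....
t=3: .....
.....
...##
#....
....#
.....
.....
t=4: .....
.....
....#
#..#.
.....
.....
.....
t=5: .....
.....
....#
....#
.....
.....
.....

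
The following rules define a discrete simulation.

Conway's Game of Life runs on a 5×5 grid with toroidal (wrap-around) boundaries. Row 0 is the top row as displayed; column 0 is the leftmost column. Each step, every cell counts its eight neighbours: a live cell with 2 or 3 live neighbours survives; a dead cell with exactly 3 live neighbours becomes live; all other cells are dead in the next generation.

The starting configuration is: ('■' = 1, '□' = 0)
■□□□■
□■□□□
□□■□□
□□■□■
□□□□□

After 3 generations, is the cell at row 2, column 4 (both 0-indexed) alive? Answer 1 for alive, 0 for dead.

k=0  ■□□□■
□■□□□
□□■□□
□□■□■
□□□□□
k=1  ■□□□□
■■□□□
□■■■□
□□□■□
■□□■■
k=2  □□□□□
■□□□■
■■□■■
■■□□□
■□□■□
k=3  ■□□□□
□■□■□
□□■■□
□□□■□
■■□□■

0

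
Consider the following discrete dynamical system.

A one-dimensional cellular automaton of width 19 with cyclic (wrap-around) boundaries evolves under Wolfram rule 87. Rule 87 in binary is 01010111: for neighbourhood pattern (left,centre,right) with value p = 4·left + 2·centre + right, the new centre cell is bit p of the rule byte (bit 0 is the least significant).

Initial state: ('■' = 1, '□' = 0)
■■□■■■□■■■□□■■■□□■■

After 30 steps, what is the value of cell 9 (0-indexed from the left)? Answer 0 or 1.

1

k=0  ■■□■■■□■■■□□■■■□□■■
k=1  □■□□□■□□□■■■□□■■■□□
k=2  ■■■■■■■■■□□■■■□□■■■
k=3  □□□□□□□□■■■□□■■■□□□
k=4  ■■■■■■■■□□■■■□□■■■■
k=5  □□□□□□□■■■□□■■■□□□□
k=6  ■■■■■■■□□■■■□□■■■■■
k=7  □□□□□□■■■□□■■■□□□□□
k=8  ■■■■■■□□■■■□□■■■■■■
k=9  □□□□□■■■□□■■■□□□□□□
k=10  ■■■■■□□■■■□□■■■■■■■
k=11  □□□□■■■□□■■■□□□□□□□
k=12  ■■■■□□■■■□□■■■■■■■■
k=13  □□□■■■□□■■■□□□□□□□□
k=14  ■■■□□■■■□□■■■■■■■■■
k=15  □□■■■□□■■■□□□□□□□□□
k=16  ■■□□■■■□□■■■■■■■■■■
k=17  □■■■□□■■■□□□□□□□□□□
k=18  ■□□■■■□□■■■■■■■■■■■
k=19  ■■■□□■■■□□□□□□□□□□□
k=20  □□■■■□□■■■■■■■■■■■■
k=21  ■■□□■■■□□□□□□□□□□□■
k=22  □■■■□□■■■■■■■■■■■■□
k=23  ■□□■■■□□□□□□□□□□□■■
k=24  ■■■□□■■■■■■■■■■■■□□
k=25  □□■■■□□□□□□□□□□□■■■
k=26  ■■□□■■■■■■■■■■■■□□■
k=27  □■■■□□□□□□□□□□□■■■□
k=28  ■□□■■■■■■■■■■■■□□■■
k=29  ■■■□□□□□□□□□□□■■■□□
k=30  □□■■■■■■■■■■■■□□■■■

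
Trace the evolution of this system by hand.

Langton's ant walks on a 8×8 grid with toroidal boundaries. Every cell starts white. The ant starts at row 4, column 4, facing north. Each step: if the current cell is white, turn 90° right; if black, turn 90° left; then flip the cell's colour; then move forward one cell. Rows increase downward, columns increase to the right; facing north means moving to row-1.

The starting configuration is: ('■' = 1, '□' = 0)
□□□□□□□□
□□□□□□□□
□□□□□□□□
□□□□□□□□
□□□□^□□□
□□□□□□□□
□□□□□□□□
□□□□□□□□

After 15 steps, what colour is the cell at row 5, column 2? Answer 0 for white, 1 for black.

1

0) □□□□□□□□
□□□□□□□□
□□□□□□□□
□□□□□□□□
□□□□^□□□
□□□□□□□□
□□□□□□□□
□□□□□□□□
1) □□□□□□□□
□□□□□□□□
□□□□□□□□
□□□□□□□□
□□□□■>□□
□□□□□□□□
□□□□□□□□
□□□□□□□□
2) □□□□□□□□
□□□□□□□□
□□□□□□□□
□□□□□□□□
□□□□■■□□
□□□□□v□□
□□□□□□□□
□□□□□□□□
3) □□□□□□□□
□□□□□□□□
□□□□□□□□
□□□□□□□□
□□□□■■□□
□□□□<■□□
□□□□□□□□
□□□□□□□□
4) □□□□□□□□
□□□□□□□□
□□□□□□□□
□□□□□□□□
□□□□^■□□
□□□□■■□□
□□□□□□□□
□□□□□□□□
5) □□□□□□□□
□□□□□□□□
□□□□□□□□
□□□□□□□□
□□□<□■□□
□□□□■■□□
□□□□□□□□
□□□□□□□□
6) □□□□□□□□
□□□□□□□□
□□□□□□□□
□□□^□□□□
□□□■□■□□
□□□□■■□□
□□□□□□□□
□□□□□□□□
7) □□□□□□□□
□□□□□□□□
□□□□□□□□
□□□■>□□□
□□□■□■□□
□□□□■■□□
□□□□□□□□
□□□□□□□□
8) □□□□□□□□
□□□□□□□□
□□□□□□□□
□□□■■□□□
□□□■v■□□
□□□□■■□□
□□□□□□□□
□□□□□□□□
9) □□□□□□□□
□□□□□□□□
□□□□□□□□
□□□■■□□□
□□□<■■□□
□□□□■■□□
□□□□□□□□
□□□□□□□□
10) □□□□□□□□
□□□□□□□□
□□□□□□□□
□□□■■□□□
□□□□■■□□
□□□v■■□□
□□□□□□□□
□□□□□□□□
11) □□□□□□□□
□□□□□□□□
□□□□□□□□
□□□■■□□□
□□□□■■□□
□□<■■■□□
□□□□□□□□
□□□□□□□□
12) □□□□□□□□
□□□□□□□□
□□□□□□□□
□□□■■□□□
□□^□■■□□
□□■■■■□□
□□□□□□□□
□□□□□□□□
13) □□□□□□□□
□□□□□□□□
□□□□□□□□
□□□■■□□□
□□■>■■□□
□□■■■■□□
□□□□□□□□
□□□□□□□□
14) □□□□□□□□
□□□□□□□□
□□□□□□□□
□□□■■□□□
□□■■■■□□
□□■v■■□□
□□□□□□□□
□□□□□□□□
15) □□□□□□□□
□□□□□□□□
□□□□□□□□
□□□■■□□□
□□■■■■□□
□□■□>■□□
□□□□□□□□
□□□□□□□□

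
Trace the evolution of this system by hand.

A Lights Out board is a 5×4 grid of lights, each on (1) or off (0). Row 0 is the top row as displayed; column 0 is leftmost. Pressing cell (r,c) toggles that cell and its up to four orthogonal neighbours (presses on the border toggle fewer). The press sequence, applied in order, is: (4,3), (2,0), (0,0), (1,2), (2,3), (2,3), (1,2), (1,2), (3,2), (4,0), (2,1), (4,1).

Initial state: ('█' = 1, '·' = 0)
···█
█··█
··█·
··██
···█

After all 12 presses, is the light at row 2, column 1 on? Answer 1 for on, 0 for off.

gen 0: ···█
█··█
··█·
··██
···█
gen 1: ···█
█··█
··█·
··█·
··█·
gen 2: ···█
···█
███·
█·█·
··█·
gen 3: ██·█
█··█
███·
█·█·
··█·
gen 4: ████
███·
██··
█·█·
··█·
gen 5: ████
████
████
█·██
··█·
gen 6: ████
███·
██··
█·█·
··█·
gen 7: ██·█
█··█
███·
█·█·
··█·
gen 8: ████
███·
██··
█·█·
··█·
gen 9: ████
███·
███·
██·█
····
gen 10: ████
███·
███·
·█·█
██··
gen 11: ████
█·█·
····
···█
██··
gen 12: ████
█·█·
····
·█·█
··█·

0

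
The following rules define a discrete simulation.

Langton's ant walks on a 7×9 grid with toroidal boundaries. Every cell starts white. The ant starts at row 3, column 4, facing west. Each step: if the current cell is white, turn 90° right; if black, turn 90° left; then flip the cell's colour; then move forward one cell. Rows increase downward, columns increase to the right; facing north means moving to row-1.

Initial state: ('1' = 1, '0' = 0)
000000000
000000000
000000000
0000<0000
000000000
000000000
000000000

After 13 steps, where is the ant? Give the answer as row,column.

gen 0: 000000000
000000000
000000000
0000<0000
000000000
000000000
000000000
gen 1: 000000000
000000000
0000^0000
000010000
000000000
000000000
000000000
gen 2: 000000000
000000000
00001>000
000010000
000000000
000000000
000000000
gen 3: 000000000
000000000
000011000
00001v000
000000000
000000000
000000000
gen 4: 000000000
000000000
000011000
0000<1000
000000000
000000000
000000000
gen 5: 000000000
000000000
000011000
000001000
0000v0000
000000000
000000000
gen 6: 000000000
000000000
000011000
000001000
000<10000
000000000
000000000
gen 7: 000000000
000000000
000011000
000^01000
000110000
000000000
000000000
gen 8: 000000000
000000000
000011000
0001>1000
000110000
000000000
000000000
gen 9: 000000000
000000000
000011000
000111000
0001v0000
000000000
000000000
gen 10: 000000000
000000000
000011000
000111000
00010>000
000000000
000000000
gen 11: 000000000
000000000
000011000
000111000
000101000
00000v000
000000000
gen 12: 000000000
000000000
000011000
000111000
000101000
0000<1000
000000000
gen 13: 000000000
000000000
000011000
000111000
0001^1000
000011000
000000000

4,4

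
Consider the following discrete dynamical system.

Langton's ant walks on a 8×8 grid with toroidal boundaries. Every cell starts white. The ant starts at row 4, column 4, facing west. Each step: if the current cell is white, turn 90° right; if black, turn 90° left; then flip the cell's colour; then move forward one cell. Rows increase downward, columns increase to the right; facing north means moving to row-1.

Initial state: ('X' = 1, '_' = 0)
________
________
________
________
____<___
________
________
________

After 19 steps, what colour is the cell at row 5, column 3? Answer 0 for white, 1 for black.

1

t=0: ________
________
________
________
____<___
________
________
________
t=1: ________
________
________
____^___
____X___
________
________
________
t=2: ________
________
________
____X>__
____X___
________
________
________
t=3: ________
________
________
____XX__
____Xv__
________
________
________
t=4: ________
________
________
____XX__
____<X__
________
________
________
t=5: ________
________
________
____XX__
_____X__
____v___
________
________
t=6: ________
________
________
____XX__
_____X__
___<X___
________
________
t=7: ________
________
________
____XX__
___^_X__
___XX___
________
________
t=8: ________
________
________
____XX__
___X>X__
___XX___
________
________
t=9: ________
________
________
____XX__
___XXX__
___Xv___
________
________
t=10: ________
________
________
____XX__
___XXX__
___X_>__
________
________
t=11: ________
________
________
____XX__
___XXX__
___X_X__
_____v__
________
t=12: ________
________
________
____XX__
___XXX__
___X_X__
____<X__
________
t=13: ________
________
________
____XX__
___XXX__
___X^X__
____XX__
________
t=14: ________
________
________
____XX__
___XXX__
___XX>__
____XX__
________
t=15: ________
________
________
____XX__
___XX^__
___XX___
____XX__
________
t=16: ________
________
________
____XX__
___X<___
___XX___
____XX__
________
t=17: ________
________
________
____XX__
___X____
___Xv___
____XX__
________
t=18: ________
________
________
____XX__
___X____
___X_>__
____XX__
________
t=19: ________
________
________
____XX__
___X____
___X_X__
____Xv__
________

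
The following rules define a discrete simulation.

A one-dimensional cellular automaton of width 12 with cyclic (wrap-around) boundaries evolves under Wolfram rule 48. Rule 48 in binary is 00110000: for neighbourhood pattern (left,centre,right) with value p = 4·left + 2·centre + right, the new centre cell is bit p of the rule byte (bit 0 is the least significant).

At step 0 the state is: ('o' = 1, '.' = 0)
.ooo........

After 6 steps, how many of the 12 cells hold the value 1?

t=0: .ooo........
t=1: ....o.......
t=2: .....o......
t=3: ......o.....
t=4: .......o....
t=5: ........o...
t=6: .........o..

1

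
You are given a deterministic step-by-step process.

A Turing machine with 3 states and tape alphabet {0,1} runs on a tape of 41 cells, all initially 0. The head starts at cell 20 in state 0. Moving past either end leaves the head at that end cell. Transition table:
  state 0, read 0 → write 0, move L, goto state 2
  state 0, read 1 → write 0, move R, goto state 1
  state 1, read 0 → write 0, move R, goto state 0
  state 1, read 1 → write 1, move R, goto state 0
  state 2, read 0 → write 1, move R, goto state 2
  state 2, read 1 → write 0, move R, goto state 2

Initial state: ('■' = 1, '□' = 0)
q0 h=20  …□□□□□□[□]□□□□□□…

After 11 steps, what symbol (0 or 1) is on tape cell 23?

t=0: q0 h=20  …□□□□□□[□]□□□□□□…
t=1: q2 h=19  …□□□□□□[□]□□□□□□…
t=2: q2 h=20  …□□□□□■[□]□□□□□□…
t=3: q2 h=21  …□□□□■■[□]□□□□□□…
t=4: q2 h=22  …□□□■■■[□]□□□□□□…
t=5: q2 h=23  …□□■■■■[□]□□□□□□…
t=6: q2 h=24  …□■■■■■[□]□□□□□□…
t=7: q2 h=25  …■■■■■■[□]□□□□□□…
t=8: q2 h=26  …■■■■■■[□]□□□□□□…
t=9: q2 h=27  …■■■■■■[□]□□□□□□…
t=10: q2 h=28  …■■■■■■[□]□□□□□□…
t=11: q2 h=29  …■■■■■■[□]□□□□□□…

1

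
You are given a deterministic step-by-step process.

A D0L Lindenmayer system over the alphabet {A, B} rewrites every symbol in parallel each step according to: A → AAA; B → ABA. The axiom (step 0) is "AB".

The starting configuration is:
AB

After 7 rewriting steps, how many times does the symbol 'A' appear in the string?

[0] AB
[1] AAAABA
[2] AAAAAAAAAAAAABAAAA
[3] AAAAAAAAAAAAAAAAAAAAAAAAAAAAAAAAAAAAAAAABAAAAAAAAAAAAA
[4] AAAAAAAAAAAAAAAAAAAAAAAAAAAAAAAAAAAAAAAAAAAAAAAAAAAAAAAAAA…AAAAAAAAAAAAAAAAABAAAAAAAAAAAAAAAAAAAAAAAAAAAAAAAAAAAAAAAA  (len 162)
[5] AAAAAAAAAAAAAAAAAAAAAAAAAAAAAAAAAAAAAAAAAAAAAAAAAAAAAAAAAA…AAAAAAAAAAAAAAAAAAAAAAAAAAAAAAAAAAAAAAAAAAAAAAAAAAAAAAAAAA  (len 486)
[6] AAAAAAAAAAAAAAAAAAAAAAAAAAAAAAAAAAAAAAAAAAAAAAAAAAAAAAAAAA…AAAAAAAAAAAAAAAAAAAAAAAAAAAAAAAAAAAAAAAAAAAAAAAAAAAAAAAAAA  (len 1458)
[7] AAAAAAAAAAAAAAAAAAAAAAAAAAAAAAAAAAAAAAAAAAAAAAAAAAAAAAAAAA…AAAAAAAAAAAAAAAAAAAAAAAAAAAAAAAAAAAAAAAAAAAAAAAAAAAAAAAAAA  (len 4374)

4373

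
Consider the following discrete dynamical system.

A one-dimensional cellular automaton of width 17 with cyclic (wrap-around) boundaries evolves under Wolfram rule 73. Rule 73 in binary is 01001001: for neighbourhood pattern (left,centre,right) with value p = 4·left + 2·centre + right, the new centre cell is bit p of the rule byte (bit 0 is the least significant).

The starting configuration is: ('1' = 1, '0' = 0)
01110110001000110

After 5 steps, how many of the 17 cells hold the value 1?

6

t=0: 01110110001000110
t=1: 01010110100010110
t=2: 00000110001000110
t=3: 11110110100010110
t=4: 10010110001000110
t=5: 00000110100010110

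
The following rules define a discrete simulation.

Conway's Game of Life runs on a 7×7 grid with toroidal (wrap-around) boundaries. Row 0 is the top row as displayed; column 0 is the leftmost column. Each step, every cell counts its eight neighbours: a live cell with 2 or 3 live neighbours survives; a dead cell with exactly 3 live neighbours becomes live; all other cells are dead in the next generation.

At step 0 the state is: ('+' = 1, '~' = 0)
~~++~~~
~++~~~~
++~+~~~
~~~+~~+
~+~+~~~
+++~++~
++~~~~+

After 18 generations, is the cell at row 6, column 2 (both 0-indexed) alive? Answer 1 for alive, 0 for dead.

1

t=0: ~~++~~~
~++~~~~
++~+~~~
~~~+~~+
~+~+~~~
+++~++~
++~~~~+
t=1: ~~~+~~~
+~~~~~~
++~+~~~
~+~++~~
~+~+~++
~~~+++~
~~~~+++
t=2: ~~~~+++
+++~~~~
++~++~~
~+~+~++
+~~~~~+
+~++~~~
~~~~~~+
t=3: ~+~~~++
~~+~~~~
~~~+++~
~+~+~+~
~~~+++~
++~~~~~
+~~++~+
t=4: ~++++++
~~++~~+
~~~+~+~
~~~~~~+
++~+~++
+++~~~~
~~+~+~~
t=5: ++~~~~+
++~~~~+
~~+++++
~~+~~~~
~~~~~+~
~~~~++~
~~~~+~+
t=6: ~+~~~~~
~~~++~~
~~+++++
~~+~~~+
~~~~++~
~~~~+~+
~~~~+~+
t=7: ~~~+++~
~~~~~~~
~~+~~~+
~~+~~~+
~~~++~+
~~~++~+
+~~~~~~
t=8: ~~~~+~~
~~~+++~
~~~~~~~
+~+~~~+
+~+~+~+
+~~++~+
~~~~~~+
t=9: ~~~++~~
~~~+++~
~~~++++
+~~+~++
~~+~+~~
~+~++~~
+~~++~+
t=10: ~~+~~~+
~~+~~~+
+~+~~~~
+~+~~~~
+++~~~+
++~~~~~
+~~~~~~
t=11: ++~~~~+
+~++~~+
+~++~~+
~~++~~~
~~+~~~+
~~+~~~~
+~~~~~+
t=12: ~~+~~+~
~~~+~+~
+~~~+~+
+~~~~~+
~++~~~~
++~~~~+
~~~~~~+
t=13: ~~~~+++
~~~+~+~
+~~~+~~
~~~~~++
~~+~~~~
~++~~~+
~+~~~++
t=14: +~~~~~~
~~~+~~~
~~~~+~~
~~~~~++
+++~~++
~++~~++
~++~+~~
t=15: ~+++~~~
~~~~~~~
~~~~++~
~+~~+~~
~~+~+~~
~~~~+~~
~~++~++
t=16: ~+~++~~
~~+++~~
~~~~++~
~~~~+~~
~~~~++~
~~+~+~~
~+~~~+~
t=17: ~+~~~+~
~~+~~~~
~~~~~+~
~~~+~~~
~~~~++~
~~~++~~
~+~~~+~
t=18: ~++~~~~
~~~~~~~
~~~~~~~
~~~~~+~
~~~~~+~
~~~+~~~
~~+~~+~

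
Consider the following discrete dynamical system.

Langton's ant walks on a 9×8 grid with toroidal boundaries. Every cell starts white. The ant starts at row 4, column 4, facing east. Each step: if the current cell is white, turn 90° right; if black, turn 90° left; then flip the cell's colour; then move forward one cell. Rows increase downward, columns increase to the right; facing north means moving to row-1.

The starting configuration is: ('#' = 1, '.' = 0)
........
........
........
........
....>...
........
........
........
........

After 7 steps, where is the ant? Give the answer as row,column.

4,5

t=0: ........
........
........
........
....>...
........
........
........
........
t=1: ........
........
........
........
....#...
....v...
........
........
........
t=2: ........
........
........
........
....#...
...<#...
........
........
........
t=3: ........
........
........
........
...^#...
...##...
........
........
........
t=4: ........
........
........
........
...#>...
...##...
........
........
........
t=5: ........
........
........
....^...
...#....
...##...
........
........
........
t=6: ........
........
........
....#>..
...#....
...##...
........
........
........
t=7: ........
........
........
....##..
...#.v..
...##...
........
........
........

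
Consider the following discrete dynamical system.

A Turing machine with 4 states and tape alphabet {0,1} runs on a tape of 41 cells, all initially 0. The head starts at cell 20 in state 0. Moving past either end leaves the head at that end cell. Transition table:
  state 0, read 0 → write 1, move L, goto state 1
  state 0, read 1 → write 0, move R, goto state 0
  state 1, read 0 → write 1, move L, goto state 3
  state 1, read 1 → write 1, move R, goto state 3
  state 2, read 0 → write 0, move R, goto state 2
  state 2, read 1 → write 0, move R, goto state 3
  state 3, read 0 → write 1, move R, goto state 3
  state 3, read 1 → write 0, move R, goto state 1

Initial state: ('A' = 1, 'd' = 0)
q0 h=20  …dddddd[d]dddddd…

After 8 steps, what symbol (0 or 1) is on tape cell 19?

t=0: q0 h=20  …dddddd[d]dddddd…
t=1: q1 h=19  …dddddd[d]Addddd…
t=2: q3 h=18  …dddddd[d]AAdddd…
t=3: q3 h=19  …dddddA[A]Addddd…
t=4: q1 h=20  …ddddAd[A]dddddd…
t=5: q3 h=21  …dddAdA[d]dddddd…
t=6: q3 h=22  …ddAdAA[d]dddddd…
t=7: q3 h=23  …dAdAAA[d]dddddd…
t=8: q3 h=24  …AdAAAA[d]dddddd…

0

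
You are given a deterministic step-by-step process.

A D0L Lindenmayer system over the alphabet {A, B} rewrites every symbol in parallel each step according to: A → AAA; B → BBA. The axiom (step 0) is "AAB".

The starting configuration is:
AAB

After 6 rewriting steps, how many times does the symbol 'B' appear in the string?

64

gen 0: AAB
gen 1: AAAAAABBA
gen 2: AAAAAAAAAAAAAAAAAABBABBAAAA
gen 3: AAAAAAAAAAAAAAAAAAAAAAAAAAAAAAAAAAAAAAAAAAAAAAAAAAAAAABBABBAAAABBABBAAAAAAAAAAAAA
gen 4: AAAAAAAAAAAAAAAAAAAAAAAAAAAAAAAAAAAAAAAAAAAAAAAAAAAAAAAAAA…AAAABBABBAAAABBABBAAAAAAAAAAAAAAAAAAAAAAAAAAAAAAAAAAAAAAAA  (len 243)
gen 5: AAAAAAAAAAAAAAAAAAAAAAAAAAAAAAAAAAAAAAAAAAAAAAAAAAAAAAAAAA…AAAAAAAAAAAAAAAAAAAAAAAAAAAAAAAAAAAAAAAAAAAAAAAAAAAAAAAAAA  (len 729)
gen 6: AAAAAAAAAAAAAAAAAAAAAAAAAAAAAAAAAAAAAAAAAAAAAAAAAAAAAAAAAA…AAAAAAAAAAAAAAAAAAAAAAAAAAAAAAAAAAAAAAAAAAAAAAAAAAAAAAAAAA  (len 2187)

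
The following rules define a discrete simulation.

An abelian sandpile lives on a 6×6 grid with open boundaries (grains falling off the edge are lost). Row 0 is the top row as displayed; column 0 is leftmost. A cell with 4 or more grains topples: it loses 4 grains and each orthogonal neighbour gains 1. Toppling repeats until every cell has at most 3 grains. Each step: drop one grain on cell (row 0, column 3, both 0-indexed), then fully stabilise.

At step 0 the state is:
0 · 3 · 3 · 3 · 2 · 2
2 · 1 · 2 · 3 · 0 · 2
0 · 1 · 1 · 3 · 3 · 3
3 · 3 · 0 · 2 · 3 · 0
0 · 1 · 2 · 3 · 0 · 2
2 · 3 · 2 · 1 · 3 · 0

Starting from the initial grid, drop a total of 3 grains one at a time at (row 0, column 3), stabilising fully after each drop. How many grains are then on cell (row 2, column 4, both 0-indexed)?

2

step 0: 0 · 3 · 3 · 3 · 2 · 2
2 · 1 · 2 · 3 · 0 · 2
0 · 1 · 1 · 3 · 3 · 3
3 · 3 · 0 · 2 · 3 · 0
0 · 1 · 2 · 3 · 0 · 2
2 · 3 · 2 · 1 · 3 · 0
step 1: 1 · 0 · 2 · 2 · 3 · 2
2 · 3 · 0 · 2 · 2 · 3
0 · 1 · 3 · 2 · 2 · 0
3 · 3 · 1 · 1 · 1 · 2
0 · 1 · 3 · 0 · 2 · 2
2 · 3 · 2 · 2 · 3 · 0
step 2: 1 · 0 · 2 · 3 · 3 · 2
2 · 3 · 0 · 2 · 2 · 3
0 · 1 · 3 · 2 · 2 · 0
3 · 3 · 1 · 1 · 1 · 2
0 · 1 · 3 · 0 · 2 · 2
2 · 3 · 2 · 2 · 3 · 0
step 3: 1 · 0 · 3 · 1 · 0 · 3
2 · 3 · 0 · 3 · 3 · 3
0 · 1 · 3 · 2 · 2 · 0
3 · 3 · 1 · 1 · 1 · 2
0 · 1 · 3 · 0 · 2 · 2
2 · 3 · 2 · 2 · 3 · 0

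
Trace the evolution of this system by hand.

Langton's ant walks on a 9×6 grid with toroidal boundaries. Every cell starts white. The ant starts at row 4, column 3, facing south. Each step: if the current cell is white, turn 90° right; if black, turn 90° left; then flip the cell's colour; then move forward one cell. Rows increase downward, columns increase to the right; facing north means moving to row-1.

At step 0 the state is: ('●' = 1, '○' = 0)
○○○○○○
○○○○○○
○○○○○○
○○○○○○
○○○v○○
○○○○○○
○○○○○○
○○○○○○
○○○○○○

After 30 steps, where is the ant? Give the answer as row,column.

3,4

0) ○○○○○○
○○○○○○
○○○○○○
○○○○○○
○○○v○○
○○○○○○
○○○○○○
○○○○○○
○○○○○○
1) ○○○○○○
○○○○○○
○○○○○○
○○○○○○
○○<●○○
○○○○○○
○○○○○○
○○○○○○
○○○○○○
2) ○○○○○○
○○○○○○
○○○○○○
○○^○○○
○○●●○○
○○○○○○
○○○○○○
○○○○○○
○○○○○○
3) ○○○○○○
○○○○○○
○○○○○○
○○●>○○
○○●●○○
○○○○○○
○○○○○○
○○○○○○
○○○○○○
4) ○○○○○○
○○○○○○
○○○○○○
○○●●○○
○○●v○○
○○○○○○
○○○○○○
○○○○○○
○○○○○○
5) ○○○○○○
○○○○○○
○○○○○○
○○●●○○
○○●○>○
○○○○○○
○○○○○○
○○○○○○
○○○○○○
6) ○○○○○○
○○○○○○
○○○○○○
○○●●○○
○○●○●○
○○○○v○
○○○○○○
○○○○○○
○○○○○○
7) ○○○○○○
○○○○○○
○○○○○○
○○●●○○
○○●○●○
○○○<●○
○○○○○○
○○○○○○
○○○○○○
8) ○○○○○○
○○○○○○
○○○○○○
○○●●○○
○○●^●○
○○○●●○
○○○○○○
○○○○○○
○○○○○○
9) ○○○○○○
○○○○○○
○○○○○○
○○●●○○
○○●●>○
○○○●●○
○○○○○○
○○○○○○
○○○○○○
10) ○○○○○○
○○○○○○
○○○○○○
○○●●^○
○○●●○○
○○○●●○
○○○○○○
○○○○○○
○○○○○○
11) ○○○○○○
○○○○○○
○○○○○○
○○●●●>
○○●●○○
○○○●●○
○○○○○○
○○○○○○
○○○○○○
12) ○○○○○○
○○○○○○
○○○○○○
○○●●●●
○○●●○v
○○○●●○
○○○○○○
○○○○○○
○○○○○○
13) ○○○○○○
○○○○○○
○○○○○○
○○●●●●
○○●●<●
○○○●●○
○○○○○○
○○○○○○
○○○○○○
14) ○○○○○○
○○○○○○
○○○○○○
○○●●^●
○○●●●●
○○○●●○
○○○○○○
○○○○○○
○○○○○○
15) ○○○○○○
○○○○○○
○○○○○○
○○●<○●
○○●●●●
○○○●●○
○○○○○○
○○○○○○
○○○○○○
16) ○○○○○○
○○○○○○
○○○○○○
○○●○○●
○○●v●●
○○○●●○
○○○○○○
○○○○○○
○○○○○○
17) ○○○○○○
○○○○○○
○○○○○○
○○●○○●
○○●○>●
○○○●●○
○○○○○○
○○○○○○
○○○○○○
18) ○○○○○○
○○○○○○
○○○○○○
○○●○^●
○○●○○●
○○○●●○
○○○○○○
○○○○○○
○○○○○○
19) ○○○○○○
○○○○○○
○○○○○○
○○●○●>
○○●○○●
○○○●●○
○○○○○○
○○○○○○
○○○○○○
20) ○○○○○○
○○○○○○
○○○○○^
○○●○●○
○○●○○●
○○○●●○
○○○○○○
○○○○○○
○○○○○○
21) ○○○○○○
○○○○○○
>○○○○●
○○●○●○
○○●○○●
○○○●●○
○○○○○○
○○○○○○
○○○○○○
22) ○○○○○○
○○○○○○
●○○○○●
v○●○●○
○○●○○●
○○○●●○
○○○○○○
○○○○○○
○○○○○○
23) ○○○○○○
○○○○○○
●○○○○●
●○●○●<
○○●○○●
○○○●●○
○○○○○○
○○○○○○
○○○○○○
24) ○○○○○○
○○○○○○
●○○○○^
●○●○●●
○○●○○●
○○○●●○
○○○○○○
○○○○○○
○○○○○○
25) ○○○○○○
○○○○○○
●○○○<○
●○●○●●
○○●○○●
○○○●●○
○○○○○○
○○○○○○
○○○○○○
26) ○○○○○○
○○○○^○
●○○○●○
●○●○●●
○○●○○●
○○○●●○
○○○○○○
○○○○○○
○○○○○○
27) ○○○○○○
○○○○●>
●○○○●○
●○●○●●
○○●○○●
○○○●●○
○○○○○○
○○○○○○
○○○○○○
28) ○○○○○○
○○○○●●
●○○○●v
●○●○●●
○○●○○●
○○○●●○
○○○○○○
○○○○○○
○○○○○○
29) ○○○○○○
○○○○●●
●○○○<●
●○●○●●
○○●○○●
○○○●●○
○○○○○○
○○○○○○
○○○○○○
30) ○○○○○○
○○○○●●
●○○○○●
●○●○v●
○○●○○●
○○○●●○
○○○○○○
○○○○○○
○○○○○○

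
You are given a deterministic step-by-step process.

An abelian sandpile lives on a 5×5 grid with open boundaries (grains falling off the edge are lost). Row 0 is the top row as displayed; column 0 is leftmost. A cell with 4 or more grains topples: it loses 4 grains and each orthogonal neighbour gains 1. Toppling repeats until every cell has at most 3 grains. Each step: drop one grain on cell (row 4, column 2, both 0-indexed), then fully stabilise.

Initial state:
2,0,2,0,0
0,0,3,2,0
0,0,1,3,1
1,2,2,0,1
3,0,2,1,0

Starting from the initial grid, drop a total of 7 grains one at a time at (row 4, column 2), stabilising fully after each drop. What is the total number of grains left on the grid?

31

gen 0: 2,0,2,0,0
0,0,3,2,0
0,0,1,3,1
1,2,2,0,1
3,0,2,1,0
gen 1: 2,0,2,0,0
0,0,3,2,0
0,0,1,3,1
1,2,2,0,1
3,0,3,1,0
gen 2: 2,0,2,0,0
0,0,3,2,0
0,0,1,3,1
1,2,3,0,1
3,1,0,2,0
gen 3: 2,0,2,0,0
0,0,3,2,0
0,0,1,3,1
1,2,3,0,1
3,1,1,2,0
gen 4: 2,0,2,0,0
0,0,3,2,0
0,0,1,3,1
1,2,3,0,1
3,1,2,2,0
gen 5: 2,0,2,0,0
0,0,3,2,0
0,0,1,3,1
1,2,3,0,1
3,1,3,2,0
gen 6: 2,0,2,0,0
0,0,3,2,0
0,0,2,3,1
1,3,0,1,1
3,2,1,3,0
gen 7: 2,0,2,0,0
0,0,3,2,0
0,0,2,3,1
1,3,0,1,1
3,2,2,3,0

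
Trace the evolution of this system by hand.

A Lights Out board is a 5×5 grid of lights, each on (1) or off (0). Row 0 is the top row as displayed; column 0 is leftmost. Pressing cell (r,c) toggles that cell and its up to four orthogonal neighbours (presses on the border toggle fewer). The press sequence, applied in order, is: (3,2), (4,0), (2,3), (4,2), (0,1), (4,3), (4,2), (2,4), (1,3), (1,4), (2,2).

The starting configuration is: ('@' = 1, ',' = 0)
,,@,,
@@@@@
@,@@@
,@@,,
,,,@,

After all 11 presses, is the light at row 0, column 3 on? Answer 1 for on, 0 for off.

1

[0] ,,@,,
@@@@@
@,@@@
,@@,,
,,,@,
[1] ,,@,,
@@@@@
@,,@@
,,,@,
,,@@,
[2] ,,@,,
@@@@@
@,,@@
@,,@,
@@@@,
[3] ,,@,,
@@@,@
@,@,,
@,,,,
@@@@,
[4] ,,@,,
@@@,@
@,@,,
@,@,,
@,,,,
[5] @@,,,
@,@,@
@,@,,
@,@,,
@,,,,
[6] @@,,,
@,@,@
@,@,,
@,@@,
@,@@@
[7] @@,,,
@,@,@
@,@,,
@,,@,
@@,,@
[8] @@,,,
@,@,,
@,@@@
@,,@@
@@,,@
[9] @@,@,
@,,@@
@,@,@
@,,@@
@@,,@
[10] @@,@@
@,,,,
@,@,,
@,,@@
@@,,@
[11] @@,@@
@,@,,
@@,@,
@,@@@
@@,,@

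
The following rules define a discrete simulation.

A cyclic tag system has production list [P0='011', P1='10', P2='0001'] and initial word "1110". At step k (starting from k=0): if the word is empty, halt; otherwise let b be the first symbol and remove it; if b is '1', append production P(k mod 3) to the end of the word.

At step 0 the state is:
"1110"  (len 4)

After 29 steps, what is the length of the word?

gen 0: "1110"  (len 4)
gen 1: "110011"  (len 6)
gen 2: "1001110"  (len 7)
gen 3: "0011100001"  (len 10)
gen 4: "011100001"  (len 9)
gen 5: "11100001"  (len 8)
gen 6: "11000010001"  (len 11)
gen 7: "1000010001011"  (len 13)
gen 8: "00001000101110"  (len 14)
gen 9: "0001000101110"  (len 13)
gen 10: "001000101110"  (len 12)
gen 11: "01000101110"  (len 11)
gen 12: "1000101110"  (len 10)
gen 13: "000101110011"  (len 12)
gen 14: "00101110011"  (len 11)
gen 15: "0101110011"  (len 10)
gen 16: "101110011"  (len 9)
gen 17: "0111001110"  (len 10)
gen 18: "111001110"  (len 9)
gen 19: "11001110011"  (len 11)
gen 20: "100111001110"  (len 12)
gen 21: "001110011100001"  (len 15)
gen 22: "01110011100001"  (len 14)
gen 23: "1110011100001"  (len 13)
gen 24: "1100111000010001"  (len 16)
gen 25: "100111000010001011"  (len 18)
gen 26: "0011100001000101110"  (len 19)
gen 27: "011100001000101110"  (len 18)
gen 28: "11100001000101110"  (len 17)
gen 29: "110000100010111010"  (len 18)

18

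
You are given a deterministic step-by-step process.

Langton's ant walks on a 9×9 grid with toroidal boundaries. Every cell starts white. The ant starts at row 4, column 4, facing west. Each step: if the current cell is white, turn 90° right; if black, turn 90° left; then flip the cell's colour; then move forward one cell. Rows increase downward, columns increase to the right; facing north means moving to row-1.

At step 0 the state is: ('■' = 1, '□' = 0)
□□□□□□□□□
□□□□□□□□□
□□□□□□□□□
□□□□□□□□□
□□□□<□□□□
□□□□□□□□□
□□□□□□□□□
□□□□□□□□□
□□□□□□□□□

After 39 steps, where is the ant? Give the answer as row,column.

4,7

[0] □□□□□□□□□
□□□□□□□□□
□□□□□□□□□
□□□□□□□□□
□□□□<□□□□
□□□□□□□□□
□□□□□□□□□
□□□□□□□□□
□□□□□□□□□
[1] □□□□□□□□□
□□□□□□□□□
□□□□□□□□□
□□□□^□□□□
□□□□■□□□□
□□□□□□□□□
□□□□□□□□□
□□□□□□□□□
□□□□□□□□□
[2] □□□□□□□□□
□□□□□□□□□
□□□□□□□□□
□□□□■>□□□
□□□□■□□□□
□□□□□□□□□
□□□□□□□□□
□□□□□□□□□
□□□□□□□□□
[3] □□□□□□□□□
□□□□□□□□□
□□□□□□□□□
□□□□■■□□□
□□□□■v□□□
□□□□□□□□□
□□□□□□□□□
□□□□□□□□□
□□□□□□□□□
[4] □□□□□□□□□
□□□□□□□□□
□□□□□□□□□
□□□□■■□□□
□□□□<■□□□
□□□□□□□□□
□□□□□□□□□
□□□□□□□□□
□□□□□□□□□
[5] □□□□□□□□□
□□□□□□□□□
□□□□□□□□□
□□□□■■□□□
□□□□□■□□□
□□□□v□□□□
□□□□□□□□□
□□□□□□□□□
□□□□□□□□□
[6] □□□□□□□□□
□□□□□□□□□
□□□□□□□□□
□□□□■■□□□
□□□□□■□□□
□□□<■□□□□
□□□□□□□□□
□□□□□□□□□
□□□□□□□□□
[7] □□□□□□□□□
□□□□□□□□□
□□□□□□□□□
□□□□■■□□□
□□□^□■□□□
□□□■■□□□□
□□□□□□□□□
□□□□□□□□□
□□□□□□□□□
[8] □□□□□□□□□
□□□□□□□□□
□□□□□□□□□
□□□□■■□□□
□□□■>■□□□
□□□■■□□□□
□□□□□□□□□
□□□□□□□□□
□□□□□□□□□
[9] □□□□□□□□□
□□□□□□□□□
□□□□□□□□□
□□□□■■□□□
□□□■■■□□□
□□□■v□□□□
□□□□□□□□□
□□□□□□□□□
□□□□□□□□□
[10] □□□□□□□□□
□□□□□□□□□
□□□□□□□□□
□□□□■■□□□
□□□■■■□□□
□□□■□>□□□
□□□□□□□□□
□□□□□□□□□
□□□□□□□□□
[11] □□□□□□□□□
□□□□□□□□□
□□□□□□□□□
□□□□■■□□□
□□□■■■□□□
□□□■□■□□□
□□□□□v□□□
□□□□□□□□□
□□□□□□□□□
[12] □□□□□□□□□
□□□□□□□□□
□□□□□□□□□
□□□□■■□□□
□□□■■■□□□
□□□■□■□□□
□□□□<■□□□
□□□□□□□□□
□□□□□□□□□
[13] □□□□□□□□□
□□□□□□□□□
□□□□□□□□□
□□□□■■□□□
□□□■■■□□□
□□□■^■□□□
□□□□■■□□□
□□□□□□□□□
□□□□□□□□□
[14] □□□□□□□□□
□□□□□□□□□
□□□□□□□□□
□□□□■■□□□
□□□■■■□□□
□□□■■>□□□
□□□□■■□□□
□□□□□□□□□
□□□□□□□□□
[15] □□□□□□□□□
□□□□□□□□□
□□□□□□□□□
□□□□■■□□□
□□□■■^□□□
□□□■■□□□□
□□□□■■□□□
□□□□□□□□□
□□□□□□□□□
[16] □□□□□□□□□
□□□□□□□□□
□□□□□□□□□
□□□□■■□□□
□□□■<□□□□
□□□■■□□□□
□□□□■■□□□
□□□□□□□□□
□□□□□□□□□
[17] □□□□□□□□□
□□□□□□□□□
□□□□□□□□□
□□□□■■□□□
□□□■□□□□□
□□□■v□□□□
□□□□■■□□□
□□□□□□□□□
□□□□□□□□□
[18] □□□□□□□□□
□□□□□□□□□
□□□□□□□□□
□□□□■■□□□
□□□■□□□□□
□□□■□>□□□
□□□□■■□□□
□□□□□□□□□
□□□□□□□□□
[19] □□□□□□□□□
□□□□□□□□□
□□□□□□□□□
□□□□■■□□□
□□□■□□□□□
□□□■□■□□□
□□□□■v□□□
□□□□□□□□□
□□□□□□□□□
[20] □□□□□□□□□
□□□□□□□□□
□□□□□□□□□
□□□□■■□□□
□□□■□□□□□
□□□■□■□□□
□□□□■□>□□
□□□□□□□□□
□□□□□□□□□
[21] □□□□□□□□□
□□□□□□□□□
□□□□□□□□□
□□□□■■□□□
□□□■□□□□□
□□□■□■□□□
□□□□■□■□□
□□□□□□v□□
□□□□□□□□□
[22] □□□□□□□□□
□□□□□□□□□
□□□□□□□□□
□□□□■■□□□
□□□■□□□□□
□□□■□■□□□
□□□□■□■□□
□□□□□<■□□
□□□□□□□□□
[23] □□□□□□□□□
□□□□□□□□□
□□□□□□□□□
□□□□■■□□□
□□□■□□□□□
□□□■□■□□□
□□□□■^■□□
□□□□□■■□□
□□□□□□□□□
[24] □□□□□□□□□
□□□□□□□□□
□□□□□□□□□
□□□□■■□□□
□□□■□□□□□
□□□■□■□□□
□□□□■■>□□
□□□□□■■□□
□□□□□□□□□
[25] □□□□□□□□□
□□□□□□□□□
□□□□□□□□□
□□□□■■□□□
□□□■□□□□□
□□□■□■^□□
□□□□■■□□□
□□□□□■■□□
□□□□□□□□□
[26] □□□□□□□□□
□□□□□□□□□
□□□□□□□□□
□□□□■■□□□
□□□■□□□□□
□□□■□■■>□
□□□□■■□□□
□□□□□■■□□
□□□□□□□□□
[27] □□□□□□□□□
□□□□□□□□□
□□□□□□□□□
□□□□■■□□□
□□□■□□□□□
□□□■□■■■□
□□□□■■□v□
□□□□□■■□□
□□□□□□□□□
[28] □□□□□□□□□
□□□□□□□□□
□□□□□□□□□
□□□□■■□□□
□□□■□□□□□
□□□■□■■■□
□□□□■■<■□
□□□□□■■□□
□□□□□□□□□
[29] □□□□□□□□□
□□□□□□□□□
□□□□□□□□□
□□□□■■□□□
□□□■□□□□□
□□□■□■^■□
□□□□■■■■□
□□□□□■■□□
□□□□□□□□□
[30] □□□□□□□□□
□□□□□□□□□
□□□□□□□□□
□□□□■■□□□
□□□■□□□□□
□□□■□<□■□
□□□□■■■■□
□□□□□■■□□
□□□□□□□□□
[31] □□□□□□□□□
□□□□□□□□□
□□□□□□□□□
□□□□■■□□□
□□□■□□□□□
□□□■□□□■□
□□□□■v■■□
□□□□□■■□□
□□□□□□□□□
[32] □□□□□□□□□
□□□□□□□□□
□□□□□□□□□
□□□□■■□□□
□□□■□□□□□
□□□■□□□■□
□□□□■□>■□
□□□□□■■□□
□□□□□□□□□
[33] □□□□□□□□□
□□□□□□□□□
□□□□□□□□□
□□□□■■□□□
□□□■□□□□□
□□□■□□^■□
□□□□■□□■□
□□□□□■■□□
□□□□□□□□□
[34] □□□□□□□□□
□□□□□□□□□
□□□□□□□□□
□□□□■■□□□
□□□■□□□□□
□□□■□□■>□
□□□□■□□■□
□□□□□■■□□
□□□□□□□□□
[35] □□□□□□□□□
□□□□□□□□□
□□□□□□□□□
□□□□■■□□□
□□□■□□□^□
□□□■□□■□□
□□□□■□□■□
□□□□□■■□□
□□□□□□□□□
[36] □□□□□□□□□
□□□□□□□□□
□□□□□□□□□
□□□□■■□□□
□□□■□□□■>
□□□■□□■□□
□□□□■□□■□
□□□□□■■□□
□□□□□□□□□
[37] □□□□□□□□□
□□□□□□□□□
□□□□□□□□□
□□□□■■□□□
□□□■□□□■■
□□□■□□■□v
□□□□■□□■□
□□□□□■■□□
□□□□□□□□□
[38] □□□□□□□□□
□□□□□□□□□
□□□□□□□□□
□□□□■■□□□
□□□■□□□■■
□□□■□□■<■
□□□□■□□■□
□□□□□■■□□
□□□□□□□□□
[39] □□□□□□□□□
□□□□□□□□□
□□□□□□□□□
□□□□■■□□□
□□□■□□□^■
□□□■□□■■■
□□□□■□□■□
□□□□□■■□□
□□□□□□□□□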